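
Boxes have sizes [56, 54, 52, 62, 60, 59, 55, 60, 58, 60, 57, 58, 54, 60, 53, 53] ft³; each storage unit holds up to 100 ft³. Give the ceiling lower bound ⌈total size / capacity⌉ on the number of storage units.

Total size = 56 + 54 + 52 + 62 + 60 + 59 + 55 + 60 + 58 + 60 + 57 + 58 + 54 + 60 + 53 + 53 = 911 ft³.
⌈911 / 100⌉ = 10.

10 storage units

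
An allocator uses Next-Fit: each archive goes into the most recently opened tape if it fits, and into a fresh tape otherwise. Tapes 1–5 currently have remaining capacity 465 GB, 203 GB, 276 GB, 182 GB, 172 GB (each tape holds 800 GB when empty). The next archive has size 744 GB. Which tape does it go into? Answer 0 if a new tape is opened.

Next-Fit only looks at tape 5, which has 172 GB free.
744 GB does not fit, so a new tape is opened.

0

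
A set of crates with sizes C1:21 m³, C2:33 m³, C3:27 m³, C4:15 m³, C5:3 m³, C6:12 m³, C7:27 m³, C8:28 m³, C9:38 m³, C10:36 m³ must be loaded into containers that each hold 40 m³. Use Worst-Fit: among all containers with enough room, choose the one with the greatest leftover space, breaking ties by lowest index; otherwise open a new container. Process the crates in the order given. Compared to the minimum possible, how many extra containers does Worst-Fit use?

0

Worst-Fit: [21,15] [33] [27,3] [12,27] [28] [38] [36] → 7 containers.
7 crates exceed 20 m³ (half the capacity), and no two of those can share a container, so at least 7 containers are needed.
So 7 is already optimal.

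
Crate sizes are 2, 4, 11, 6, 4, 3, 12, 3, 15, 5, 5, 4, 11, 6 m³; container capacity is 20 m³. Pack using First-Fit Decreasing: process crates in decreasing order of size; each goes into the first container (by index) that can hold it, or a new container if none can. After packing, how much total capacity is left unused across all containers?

Sorted descending: 15, 12, 11, 11, 6, 6, 5, 5, 4, 4, 4, 3, 3, 2.
Put 15 m³ in container 1; 5 m³ remain.
Put 12 m³ in container 2; 8 m³ remain.
Put 11 m³ in container 3; 9 m³ remain.
Put 11 m³ in container 4; 9 m³ remain.
Put 6 m³ in container 2; 2 m³ remain.
Put 6 m³ in container 3; 3 m³ remain.
Put 5 m³ in container 1; 0 m³ remain.
Put 5 m³ in container 4; 4 m³ remain.
Put 4 m³ in container 4; 0 m³ remain.
Put 4 m³ in container 5; 16 m³ remain.
Put 4 m³ in container 5; 12 m³ remain.
Put 3 m³ in container 3; 0 m³ remain.
Put 3 m³ in container 5; 9 m³ remain.
Put 2 m³ in container 2; 0 m³ remain.
5 containers × 20 m³ = 100 m³; used 91 m³; unused 9 m³.

9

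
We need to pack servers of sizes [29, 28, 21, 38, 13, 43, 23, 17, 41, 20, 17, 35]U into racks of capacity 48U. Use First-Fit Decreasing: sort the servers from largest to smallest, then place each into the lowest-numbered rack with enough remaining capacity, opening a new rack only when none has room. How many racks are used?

8

Sorted descending: 43, 41, 38, 35, 29, 28, 23, 21, 20, 17, 17, 13.
Put 43U in rack 1; 5U remain.
Put 41U in rack 2; 7U remain.
Put 38U in rack 3; 10U remain.
Put 35U in rack 4; 13U remain.
Put 29U in rack 5; 19U remain.
Put 28U in rack 6; 20U remain.
Put 23U in rack 7; 25U remain.
Put 21U in rack 7; 4U remain.
Put 20U in rack 6; 0U remain.
Put 17U in rack 5; 2U remain.
Put 17U in rack 8; 31U remain.
Put 13U in rack 4; 0U remain.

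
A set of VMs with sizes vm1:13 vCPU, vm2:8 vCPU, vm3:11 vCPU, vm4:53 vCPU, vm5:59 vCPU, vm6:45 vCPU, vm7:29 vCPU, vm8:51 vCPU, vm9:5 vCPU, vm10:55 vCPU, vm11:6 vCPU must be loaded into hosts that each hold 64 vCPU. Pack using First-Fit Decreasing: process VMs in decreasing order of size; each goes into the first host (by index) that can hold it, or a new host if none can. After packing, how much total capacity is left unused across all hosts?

Sorted descending: 59, 55, 53, 51, 45, 29, 13, 11, 8, 6, 5.
59 vCPU → host 1 (remaining 5 vCPU)
55 vCPU → host 2 (remaining 9 vCPU)
53 vCPU → host 3 (remaining 11 vCPU)
51 vCPU → host 4 (remaining 13 vCPU)
45 vCPU → host 5 (remaining 19 vCPU)
29 vCPU → host 6 (remaining 35 vCPU)
13 vCPU → host 4 (remaining 0 vCPU)
11 vCPU → host 3 (remaining 0 vCPU)
8 vCPU → host 2 (remaining 1 vCPU)
6 vCPU → host 5 (remaining 13 vCPU)
5 vCPU → host 1 (remaining 0 vCPU)
6 hosts × 64 vCPU = 384 vCPU; used 335 vCPU; unused 49 vCPU.

49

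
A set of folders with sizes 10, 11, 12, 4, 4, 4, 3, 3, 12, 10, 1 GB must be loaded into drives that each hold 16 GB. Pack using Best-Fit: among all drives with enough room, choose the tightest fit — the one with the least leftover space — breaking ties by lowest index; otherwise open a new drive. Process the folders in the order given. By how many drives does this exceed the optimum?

Best-Fit: [10,4] [11,4,1] [12,4] [3,3,10] [12] → 5 drives.
Total size 74 GB; any packing needs at least ⌈74/16⌉ = 5 drives.
So 5 is already optimal.

0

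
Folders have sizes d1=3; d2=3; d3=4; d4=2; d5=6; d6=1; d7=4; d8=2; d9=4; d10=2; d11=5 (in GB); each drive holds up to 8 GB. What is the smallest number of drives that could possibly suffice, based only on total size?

5

Total size = 3 + 3 + 4 + 2 + 6 + 1 + 4 + 2 + 4 + 2 + 5 = 36 GB.
⌈36 / 8⌉ = 5.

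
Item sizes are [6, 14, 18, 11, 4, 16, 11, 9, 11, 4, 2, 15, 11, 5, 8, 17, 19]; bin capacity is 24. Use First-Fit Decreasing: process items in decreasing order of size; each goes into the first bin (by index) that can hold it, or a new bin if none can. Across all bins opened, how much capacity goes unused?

11

Sorted descending: 19, 18, 17, 16, 15, 14, 11, 11, 11, 11, 9, 8, 6, 5, 4, 4, 2.
bin 1: place 19, 5 left
bin 2: place 18, 6 left
bin 3: place 17, 7 left
bin 4: place 16, 8 left
bin 5: place 15, 9 left
bin 6: place 14, 10 left
bin 7: place 11, 13 left
bin 7: place 11, 2 left
bin 8: place 11, 13 left
bin 8: place 11, 2 left
bin 5: place 9, 0 left
bin 4: place 8, 0 left
bin 2: place 6, 0 left
bin 1: place 5, 0 left
bin 3: place 4, 3 left
bin 6: place 4, 6 left
bin 3: place 2, 1 left
8 bins × 24 = 192; used 181; unused 11.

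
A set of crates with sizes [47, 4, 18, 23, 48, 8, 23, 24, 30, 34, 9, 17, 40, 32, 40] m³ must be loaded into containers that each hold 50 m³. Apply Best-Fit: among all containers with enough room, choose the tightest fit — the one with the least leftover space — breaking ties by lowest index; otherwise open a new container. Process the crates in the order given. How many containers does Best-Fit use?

Put 47 m³ in container 1; 3 m³ remain.
Put 4 m³ in container 2; 46 m³ remain.
Put 18 m³ in container 2; 28 m³ remain.
Put 23 m³ in container 2; 5 m³ remain.
Put 48 m³ in container 3; 2 m³ remain.
Put 8 m³ in container 4; 42 m³ remain.
Put 23 m³ in container 4; 19 m³ remain.
Put 24 m³ in container 5; 26 m³ remain.
Put 30 m³ in container 6; 20 m³ remain.
Put 34 m³ in container 7; 16 m³ remain.
Put 9 m³ in container 7; 7 m³ remain.
Put 17 m³ in container 4; 2 m³ remain.
Put 40 m³ in container 8; 10 m³ remain.
Put 32 m³ in container 9; 18 m³ remain.
Put 40 m³ in container 10; 10 m³ remain.
Final containers: [47] [4,18,23] [48] [8,23,17] [24] [30] [34,9] [40] [32] [40].

10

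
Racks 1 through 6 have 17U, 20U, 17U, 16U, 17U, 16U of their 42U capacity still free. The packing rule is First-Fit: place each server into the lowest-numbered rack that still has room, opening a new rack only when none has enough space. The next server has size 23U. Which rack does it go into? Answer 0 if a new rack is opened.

0

No rack has ≥ 23U free, so a new rack is opened.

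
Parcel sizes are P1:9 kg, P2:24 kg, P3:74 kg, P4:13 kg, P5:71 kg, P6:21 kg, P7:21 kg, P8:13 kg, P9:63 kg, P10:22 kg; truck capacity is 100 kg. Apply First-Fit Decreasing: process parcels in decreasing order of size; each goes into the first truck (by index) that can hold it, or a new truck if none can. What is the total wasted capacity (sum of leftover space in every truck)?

69

Sorted descending: 74, 71, 63, 24, 22, 21, 21, 13, 13, 9.
Put 74 kg in truck 1; 26 kg remain.
Put 71 kg in truck 2; 29 kg remain.
Put 63 kg in truck 3; 37 kg remain.
Put 24 kg in truck 1; 2 kg remain.
Put 22 kg in truck 2; 7 kg remain.
Put 21 kg in truck 3; 16 kg remain.
Put 21 kg in truck 4; 79 kg remain.
Put 13 kg in truck 3; 3 kg remain.
Put 13 kg in truck 4; 66 kg remain.
Put 9 kg in truck 4; 57 kg remain.
4 trucks × 100 kg = 400 kg; used 331 kg; unused 69 kg.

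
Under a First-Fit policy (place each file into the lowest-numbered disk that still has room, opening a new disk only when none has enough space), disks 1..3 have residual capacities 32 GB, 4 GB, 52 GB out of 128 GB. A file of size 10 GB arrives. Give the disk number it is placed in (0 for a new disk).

Disks with room: disk 1 (32 GB), disk 3 (52 GB).
The first with room is disk 1.

1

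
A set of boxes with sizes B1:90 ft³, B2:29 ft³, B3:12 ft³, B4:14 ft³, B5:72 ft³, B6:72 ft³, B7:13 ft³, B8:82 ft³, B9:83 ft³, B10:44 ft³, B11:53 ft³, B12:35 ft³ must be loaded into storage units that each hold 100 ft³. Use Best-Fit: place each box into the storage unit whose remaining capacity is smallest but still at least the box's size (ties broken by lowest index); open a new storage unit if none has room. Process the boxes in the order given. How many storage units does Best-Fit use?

7 storage units

Put B1 (90 ft³) in storage unit 1; 10 ft³ remain.
Put B2 (29 ft³) in storage unit 2; 71 ft³ remain.
Put B3 (12 ft³) in storage unit 2; 59 ft³ remain.
Put B4 (14 ft³) in storage unit 2; 45 ft³ remain.
Put B5 (72 ft³) in storage unit 3; 28 ft³ remain.
Put B6 (72 ft³) in storage unit 4; 28 ft³ remain.
Put B7 (13 ft³) in storage unit 3; 15 ft³ remain.
Put B8 (82 ft³) in storage unit 5; 18 ft³ remain.
Put B9 (83 ft³) in storage unit 6; 17 ft³ remain.
Put B10 (44 ft³) in storage unit 2; 1 ft³ remain.
Put B11 (53 ft³) in storage unit 7; 47 ft³ remain.
Put B12 (35 ft³) in storage unit 7; 12 ft³ remain.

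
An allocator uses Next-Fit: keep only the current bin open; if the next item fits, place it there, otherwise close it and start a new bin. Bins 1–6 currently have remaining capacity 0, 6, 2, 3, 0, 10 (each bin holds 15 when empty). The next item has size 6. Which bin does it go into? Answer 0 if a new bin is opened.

Next-Fit only looks at bin 6, which has 10 free.
6 fits there.

6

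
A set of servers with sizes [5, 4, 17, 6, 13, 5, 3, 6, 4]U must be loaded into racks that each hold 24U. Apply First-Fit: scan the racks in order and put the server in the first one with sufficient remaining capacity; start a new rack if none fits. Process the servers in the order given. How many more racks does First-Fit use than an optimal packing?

First-Fit: [5,4,6,5,3] [17,6] [13,4] → 3 racks.
Total size 63U; any packing needs at least ⌈63/24⌉ = 3 racks.
So 3 is already optimal.

0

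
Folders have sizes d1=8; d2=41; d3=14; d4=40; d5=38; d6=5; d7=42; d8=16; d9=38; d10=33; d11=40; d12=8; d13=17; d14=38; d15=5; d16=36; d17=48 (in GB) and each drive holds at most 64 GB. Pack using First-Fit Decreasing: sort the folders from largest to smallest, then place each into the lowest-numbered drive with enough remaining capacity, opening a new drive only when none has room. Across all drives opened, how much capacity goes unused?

Sorted descending: 48, 42, 41, 40, 40, 38, 38, 38, 36, 33, 17, 16, 14, 8, 8, 5, 5.
48 GB → drive 1 (remaining 16 GB)
42 GB → drive 2 (remaining 22 GB)
41 GB → drive 3 (remaining 23 GB)
40 GB → drive 4 (remaining 24 GB)
40 GB → drive 5 (remaining 24 GB)
38 GB → drive 6 (remaining 26 GB)
38 GB → drive 7 (remaining 26 GB)
38 GB → drive 8 (remaining 26 GB)
36 GB → drive 9 (remaining 28 GB)
33 GB → drive 10 (remaining 31 GB)
17 GB → drive 2 (remaining 5 GB)
16 GB → drive 1 (remaining 0 GB)
14 GB → drive 3 (remaining 9 GB)
8 GB → drive 3 (remaining 1 GB)
8 GB → drive 4 (remaining 16 GB)
5 GB → drive 2 (remaining 0 GB)
5 GB → drive 4 (remaining 11 GB)
10 drives × 64 GB = 640 GB; used 467 GB; unused 173 GB.

173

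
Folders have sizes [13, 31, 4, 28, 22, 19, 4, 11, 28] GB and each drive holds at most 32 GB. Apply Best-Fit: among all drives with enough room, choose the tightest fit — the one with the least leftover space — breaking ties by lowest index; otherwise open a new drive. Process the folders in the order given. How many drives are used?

drive 1: place 13 GB, 19 GB left
drive 2: place 31 GB, 1 GB left
drive 1: place 4 GB, 15 GB left
drive 3: place 28 GB, 4 GB left
drive 4: place 22 GB, 10 GB left
drive 5: place 19 GB, 13 GB left
drive 3: place 4 GB, 0 GB left
drive 5: place 11 GB, 2 GB left
drive 6: place 28 GB, 4 GB left
Final drives: [13,4] [31] [28,4] [22] [19,11] [28].

6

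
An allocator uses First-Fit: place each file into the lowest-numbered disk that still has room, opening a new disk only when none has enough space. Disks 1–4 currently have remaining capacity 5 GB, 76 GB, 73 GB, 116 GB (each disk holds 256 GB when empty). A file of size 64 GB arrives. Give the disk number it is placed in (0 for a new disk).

2

Disks with room: disk 2 (76 GB), disk 3 (73 GB), disk 4 (116 GB).
The first with room is disk 2.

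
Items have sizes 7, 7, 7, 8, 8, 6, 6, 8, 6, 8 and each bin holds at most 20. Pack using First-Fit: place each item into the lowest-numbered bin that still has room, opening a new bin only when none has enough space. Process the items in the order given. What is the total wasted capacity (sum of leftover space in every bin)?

9

Put 7 in bin 1; 13 remain.
Put 7 in bin 1; 6 remain.
Put 7 in bin 2; 13 remain.
Put 8 in bin 2; 5 remain.
Put 8 in bin 3; 12 remain.
Put 6 in bin 1; 0 remain.
Put 6 in bin 3; 6 remain.
Put 8 in bin 4; 12 remain.
Put 6 in bin 3; 0 remain.
Put 8 in bin 4; 4 remain.
4 bins × 20 = 80; used 71; unused 9.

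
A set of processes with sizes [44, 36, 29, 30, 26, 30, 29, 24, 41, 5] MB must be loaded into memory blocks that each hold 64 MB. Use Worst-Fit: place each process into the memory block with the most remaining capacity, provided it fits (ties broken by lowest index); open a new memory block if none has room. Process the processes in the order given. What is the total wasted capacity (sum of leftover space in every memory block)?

90

memory block 1: place 44 MB, 20 MB left
memory block 2: place 36 MB, 28 MB left
memory block 3: place 29 MB, 35 MB left
memory block 3: place 30 MB, 5 MB left
memory block 2: place 26 MB, 2 MB left
memory block 4: place 30 MB, 34 MB left
memory block 4: place 29 MB, 5 MB left
memory block 5: place 24 MB, 40 MB left
memory block 6: place 41 MB, 23 MB left
memory block 5: place 5 MB, 35 MB left
6 memory blocks × 64 MB = 384 MB; used 294 MB; unused 90 MB.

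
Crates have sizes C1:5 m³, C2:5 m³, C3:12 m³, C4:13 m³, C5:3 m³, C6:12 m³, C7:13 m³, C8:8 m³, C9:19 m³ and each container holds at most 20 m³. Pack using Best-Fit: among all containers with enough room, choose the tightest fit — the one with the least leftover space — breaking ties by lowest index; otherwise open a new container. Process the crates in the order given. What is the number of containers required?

6 containers

Put C1 (5 m³) in container 1; 15 m³ remain.
Put C2 (5 m³) in container 1; 10 m³ remain.
Put C3 (12 m³) in container 2; 8 m³ remain.
Put C4 (13 m³) in container 3; 7 m³ remain.
Put C5 (3 m³) in container 3; 4 m³ remain.
Put C6 (12 m³) in container 4; 8 m³ remain.
Put C7 (13 m³) in container 5; 7 m³ remain.
Put C8 (8 m³) in container 2; 0 m³ remain.
Put C9 (19 m³) in container 6; 1 m³ remain.
Final containers: [5,5] [12,8] [13,3] [12] [13] [19].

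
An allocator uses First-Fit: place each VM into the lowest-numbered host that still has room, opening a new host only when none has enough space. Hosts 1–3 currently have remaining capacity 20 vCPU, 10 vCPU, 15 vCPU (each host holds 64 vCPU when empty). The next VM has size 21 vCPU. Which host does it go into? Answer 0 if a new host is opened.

No host has ≥ 21 vCPU free, so a new host is opened.

0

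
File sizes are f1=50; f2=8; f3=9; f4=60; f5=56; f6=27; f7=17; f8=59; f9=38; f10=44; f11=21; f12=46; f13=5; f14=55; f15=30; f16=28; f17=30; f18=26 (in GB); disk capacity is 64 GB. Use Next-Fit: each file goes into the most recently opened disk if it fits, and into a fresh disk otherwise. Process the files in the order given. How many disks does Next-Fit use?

disk 1: place f1 (50 GB), 14 GB left
disk 1: place f2 (8 GB), 6 GB left
disk 2: place f3 (9 GB), 55 GB left
disk 3: place f4 (60 GB), 4 GB left
disk 4: place f5 (56 GB), 8 GB left
disk 5: place f6 (27 GB), 37 GB left
disk 5: place f7 (17 GB), 20 GB left
disk 6: place f8 (59 GB), 5 GB left
disk 7: place f9 (38 GB), 26 GB left
disk 8: place f10 (44 GB), 20 GB left
disk 9: place f11 (21 GB), 43 GB left
disk 10: place f12 (46 GB), 18 GB left
disk 10: place f13 (5 GB), 13 GB left
disk 11: place f14 (55 GB), 9 GB left
disk 12: place f15 (30 GB), 34 GB left
disk 12: place f16 (28 GB), 6 GB left
disk 13: place f17 (30 GB), 34 GB left
disk 13: place f18 (26 GB), 8 GB left
Final disks: [50,8] [9] [60] [56] [27,17] [59] [38] [44] [21] [46,5] [55] [30,28] [30,26].

13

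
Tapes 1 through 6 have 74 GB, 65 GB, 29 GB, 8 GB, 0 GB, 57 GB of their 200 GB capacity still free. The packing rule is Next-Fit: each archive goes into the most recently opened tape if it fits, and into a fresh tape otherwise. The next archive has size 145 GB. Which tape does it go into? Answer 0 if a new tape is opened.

Next-Fit only looks at tape 6, which has 57 GB free.
145 GB does not fit, so a new tape is opened.

0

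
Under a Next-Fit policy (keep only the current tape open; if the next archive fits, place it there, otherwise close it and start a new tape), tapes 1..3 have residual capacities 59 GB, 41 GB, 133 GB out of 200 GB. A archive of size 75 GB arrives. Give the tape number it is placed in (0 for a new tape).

3

Next-Fit only looks at tape 3, which has 133 GB free.
75 GB fits there.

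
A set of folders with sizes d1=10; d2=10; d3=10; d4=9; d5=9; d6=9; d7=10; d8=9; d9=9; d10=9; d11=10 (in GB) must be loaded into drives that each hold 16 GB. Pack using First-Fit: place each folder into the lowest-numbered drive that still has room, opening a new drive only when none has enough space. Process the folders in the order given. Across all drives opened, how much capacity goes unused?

72

Put d1 (10 GB) in drive 1; 6 GB remain.
Put d2 (10 GB) in drive 2; 6 GB remain.
Put d3 (10 GB) in drive 3; 6 GB remain.
Put d4 (9 GB) in drive 4; 7 GB remain.
Put d5 (9 GB) in drive 5; 7 GB remain.
Put d6 (9 GB) in drive 6; 7 GB remain.
Put d7 (10 GB) in drive 7; 6 GB remain.
Put d8 (9 GB) in drive 8; 7 GB remain.
Put d9 (9 GB) in drive 9; 7 GB remain.
Put d10 (9 GB) in drive 10; 7 GB remain.
Put d11 (10 GB) in drive 11; 6 GB remain.
11 drives × 16 GB = 176 GB; used 104 GB; unused 72 GB.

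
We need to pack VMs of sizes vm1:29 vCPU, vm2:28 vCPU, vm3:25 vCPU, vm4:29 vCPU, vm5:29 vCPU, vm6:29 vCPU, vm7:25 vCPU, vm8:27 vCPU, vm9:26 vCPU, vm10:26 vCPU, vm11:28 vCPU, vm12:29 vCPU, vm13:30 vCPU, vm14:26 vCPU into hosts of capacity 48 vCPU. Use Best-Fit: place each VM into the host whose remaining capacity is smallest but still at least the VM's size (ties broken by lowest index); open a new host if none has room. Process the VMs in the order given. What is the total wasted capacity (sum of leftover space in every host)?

286

Put vm1 (29 vCPU) in host 1; 19 vCPU remain.
Put vm2 (28 vCPU) in host 2; 20 vCPU remain.
Put vm3 (25 vCPU) in host 3; 23 vCPU remain.
Put vm4 (29 vCPU) in host 4; 19 vCPU remain.
Put vm5 (29 vCPU) in host 5; 19 vCPU remain.
Put vm6 (29 vCPU) in host 6; 19 vCPU remain.
Put vm7 (25 vCPU) in host 7; 23 vCPU remain.
Put vm8 (27 vCPU) in host 8; 21 vCPU remain.
Put vm9 (26 vCPU) in host 9; 22 vCPU remain.
Put vm10 (26 vCPU) in host 10; 22 vCPU remain.
Put vm11 (28 vCPU) in host 11; 20 vCPU remain.
Put vm12 (29 vCPU) in host 12; 19 vCPU remain.
Put vm13 (30 vCPU) in host 13; 18 vCPU remain.
Put vm14 (26 vCPU) in host 14; 22 vCPU remain.
14 hosts × 48 vCPU = 672 vCPU; used 386 vCPU; unused 286 vCPU.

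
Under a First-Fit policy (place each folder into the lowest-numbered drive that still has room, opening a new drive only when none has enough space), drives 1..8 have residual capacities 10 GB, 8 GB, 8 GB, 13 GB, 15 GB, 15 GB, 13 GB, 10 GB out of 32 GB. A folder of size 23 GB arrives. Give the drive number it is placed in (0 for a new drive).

0

No drive has ≥ 23 GB free, so a new drive is opened.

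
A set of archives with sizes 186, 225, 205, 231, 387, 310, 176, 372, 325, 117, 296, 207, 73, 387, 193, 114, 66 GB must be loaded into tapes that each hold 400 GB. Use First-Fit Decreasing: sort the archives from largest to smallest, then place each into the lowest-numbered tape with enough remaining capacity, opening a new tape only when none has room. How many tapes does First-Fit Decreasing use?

Sorted descending: 387, 387, 372, 325, 310, 296, 231, 225, 207, 205, 193, 186, 176, 117, 114, 73, 66.
Put 387 GB in tape 1; 13 GB remain.
Put 387 GB in tape 2; 13 GB remain.
Put 372 GB in tape 3; 28 GB remain.
Put 325 GB in tape 4; 75 GB remain.
Put 310 GB in tape 5; 90 GB remain.
Put 296 GB in tape 6; 104 GB remain.
Put 231 GB in tape 7; 169 GB remain.
Put 225 GB in tape 8; 175 GB remain.
Put 207 GB in tape 9; 193 GB remain.
Put 205 GB in tape 10; 195 GB remain.
Put 193 GB in tape 9; 0 GB remain.
Put 186 GB in tape 10; 9 GB remain.
Put 176 GB in tape 11; 224 GB remain.
Put 117 GB in tape 7; 52 GB remain.
Put 114 GB in tape 8; 61 GB remain.
Put 73 GB in tape 4; 2 GB remain.
Put 66 GB in tape 5; 24 GB remain.

11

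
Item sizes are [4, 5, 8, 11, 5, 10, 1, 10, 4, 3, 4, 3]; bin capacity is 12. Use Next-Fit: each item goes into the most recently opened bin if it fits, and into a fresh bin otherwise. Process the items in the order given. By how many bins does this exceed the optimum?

Next-Fit: [4,5] [8] [11] [5] [10,1] [10] [4,3,4] [3] → 8 bins.
Total size 68; any packing needs at least ⌈68/12⌉ = 6 bins.
An optimal packing achieves that bound: [11,1] [10] [10] [8,4] [5,4,3] [5,4,3] → 6 bins.
Excess: 8 − 6 = 2.

2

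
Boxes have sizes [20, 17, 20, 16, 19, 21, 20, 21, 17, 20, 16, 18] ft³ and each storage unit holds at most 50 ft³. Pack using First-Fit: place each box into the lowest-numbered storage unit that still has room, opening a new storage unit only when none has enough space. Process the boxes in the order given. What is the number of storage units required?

20 ft³ → storage unit 1 (remaining 30 ft³)
17 ft³ → storage unit 1 (remaining 13 ft³)
20 ft³ → storage unit 2 (remaining 30 ft³)
16 ft³ → storage unit 2 (remaining 14 ft³)
19 ft³ → storage unit 3 (remaining 31 ft³)
21 ft³ → storage unit 3 (remaining 10 ft³)
20 ft³ → storage unit 4 (remaining 30 ft³)
21 ft³ → storage unit 4 (remaining 9 ft³)
17 ft³ → storage unit 5 (remaining 33 ft³)
20 ft³ → storage unit 5 (remaining 13 ft³)
16 ft³ → storage unit 6 (remaining 34 ft³)
18 ft³ → storage unit 6 (remaining 16 ft³)
Final storage units: [20,17] [20,16] [19,21] [20,21] [17,20] [16,18].

6 storage units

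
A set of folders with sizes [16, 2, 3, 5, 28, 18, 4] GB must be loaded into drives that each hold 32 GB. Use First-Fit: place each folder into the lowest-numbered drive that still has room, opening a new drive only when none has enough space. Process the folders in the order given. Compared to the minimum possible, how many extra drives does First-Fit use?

First-Fit: [16,2,3,5,4] [28] [18] → 3 drives.
Total size 76 GB; any packing needs at least ⌈76/32⌉ = 3 drives.
So 3 is already optimal.

0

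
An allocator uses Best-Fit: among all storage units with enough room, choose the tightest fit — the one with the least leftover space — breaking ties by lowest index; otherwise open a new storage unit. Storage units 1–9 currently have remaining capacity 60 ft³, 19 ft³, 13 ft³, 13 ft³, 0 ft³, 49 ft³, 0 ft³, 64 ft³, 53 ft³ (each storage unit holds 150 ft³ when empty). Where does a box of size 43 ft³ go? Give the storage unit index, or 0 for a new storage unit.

6

Storage units with room: storage unit 1 (60 ft³), storage unit 6 (49 ft³), storage unit 8 (64 ft³), storage unit 9 (53 ft³).
Tightest fit is storage unit 6 with 49 ft³ free.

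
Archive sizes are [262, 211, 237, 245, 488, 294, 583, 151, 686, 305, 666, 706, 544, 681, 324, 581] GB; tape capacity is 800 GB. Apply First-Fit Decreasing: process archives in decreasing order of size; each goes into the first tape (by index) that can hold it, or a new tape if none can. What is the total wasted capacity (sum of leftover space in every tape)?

Sorted descending: 706, 686, 681, 666, 583, 581, 544, 488, 324, 305, 294, 262, 245, 237, 211, 151.
706 GB → tape 1 (remaining 94 GB)
686 GB → tape 2 (remaining 114 GB)
681 GB → tape 3 (remaining 119 GB)
666 GB → tape 4 (remaining 134 GB)
583 GB → tape 5 (remaining 217 GB)
581 GB → tape 6 (remaining 219 GB)
544 GB → tape 7 (remaining 256 GB)
488 GB → tape 8 (remaining 312 GB)
324 GB → tape 9 (remaining 476 GB)
305 GB → tape 8 (remaining 7 GB)
294 GB → tape 9 (remaining 182 GB)
262 GB → tape 10 (remaining 538 GB)
245 GB → tape 7 (remaining 11 GB)
237 GB → tape 10 (remaining 301 GB)
211 GB → tape 5 (remaining 6 GB)
151 GB → tape 6 (remaining 68 GB)
10 tapes × 800 GB = 8000 GB; used 6964 GB; unused 1036 GB.

1036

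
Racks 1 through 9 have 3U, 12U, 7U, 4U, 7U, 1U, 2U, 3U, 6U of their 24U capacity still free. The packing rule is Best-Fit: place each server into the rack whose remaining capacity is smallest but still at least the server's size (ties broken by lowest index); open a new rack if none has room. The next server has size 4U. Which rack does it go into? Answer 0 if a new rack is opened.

4

Racks with room: rack 2 (12U), rack 3 (7U), rack 4 (4U), rack 5 (7U), rack 9 (6U).
Tightest fit is rack 4 with 4U free.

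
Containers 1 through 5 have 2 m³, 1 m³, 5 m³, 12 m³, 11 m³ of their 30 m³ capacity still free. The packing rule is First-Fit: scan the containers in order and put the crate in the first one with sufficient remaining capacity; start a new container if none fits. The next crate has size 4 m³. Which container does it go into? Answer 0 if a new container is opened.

3

Containers with room: container 3 (5 m³), container 4 (12 m³), container 5 (11 m³).
The first with room is container 3.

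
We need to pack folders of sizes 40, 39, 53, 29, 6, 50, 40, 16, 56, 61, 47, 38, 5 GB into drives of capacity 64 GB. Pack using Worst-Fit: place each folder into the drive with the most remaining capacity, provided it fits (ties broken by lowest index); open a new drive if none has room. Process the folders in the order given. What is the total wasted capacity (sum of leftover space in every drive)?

160

40 GB → drive 1 (remaining 24 GB)
39 GB → drive 2 (remaining 25 GB)
53 GB → drive 3 (remaining 11 GB)
29 GB → drive 4 (remaining 35 GB)
6 GB → drive 4 (remaining 29 GB)
50 GB → drive 5 (remaining 14 GB)
40 GB → drive 6 (remaining 24 GB)
16 GB → drive 4 (remaining 13 GB)
56 GB → drive 7 (remaining 8 GB)
61 GB → drive 8 (remaining 3 GB)
47 GB → drive 9 (remaining 17 GB)
38 GB → drive 10 (remaining 26 GB)
5 GB → drive 10 (remaining 21 GB)
10 drives × 64 GB = 640 GB; used 480 GB; unused 160 GB.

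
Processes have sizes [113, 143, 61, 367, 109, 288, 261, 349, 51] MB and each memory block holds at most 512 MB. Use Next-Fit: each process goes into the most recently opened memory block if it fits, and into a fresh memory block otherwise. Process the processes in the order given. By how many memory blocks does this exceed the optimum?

Next-Fit: [113,143,61] [367,109] [288] [261] [349,51] → 5 memory blocks.
Total size 1742 MB; any packing needs at least ⌈1742/512⌉ = 4 memory blocks.
An optimal packing achieves that bound: [367,143] [349,113] [288,109,61,51] [261] → 4 memory blocks.
Excess: 5 − 4 = 1.

1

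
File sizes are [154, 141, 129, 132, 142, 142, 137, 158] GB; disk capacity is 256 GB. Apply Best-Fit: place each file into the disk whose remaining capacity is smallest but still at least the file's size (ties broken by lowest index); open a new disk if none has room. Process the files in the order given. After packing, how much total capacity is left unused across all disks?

154 GB → disk 1 (remaining 102 GB)
141 GB → disk 2 (remaining 115 GB)
129 GB → disk 3 (remaining 127 GB)
132 GB → disk 4 (remaining 124 GB)
142 GB → disk 5 (remaining 114 GB)
142 GB → disk 6 (remaining 114 GB)
137 GB → disk 7 (remaining 119 GB)
158 GB → disk 8 (remaining 98 GB)
8 disks × 256 GB = 2048 GB; used 1135 GB; unused 913 GB.

913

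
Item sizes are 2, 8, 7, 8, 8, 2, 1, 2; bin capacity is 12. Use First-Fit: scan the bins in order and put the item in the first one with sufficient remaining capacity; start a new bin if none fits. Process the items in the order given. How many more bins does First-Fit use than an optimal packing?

First-Fit: [2,8,2] [7,1,2] [8] [8] → 4 bins.
Total size 38; any packing needs at least ⌈38/12⌉ = 4 bins.
So 4 is already optimal.

0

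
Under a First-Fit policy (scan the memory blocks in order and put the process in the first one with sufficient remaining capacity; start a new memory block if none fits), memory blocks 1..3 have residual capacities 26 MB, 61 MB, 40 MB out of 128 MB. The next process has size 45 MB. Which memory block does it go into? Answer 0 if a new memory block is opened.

Memory blocks with room: memory block 2 (61 MB).
The first with room is memory block 2.

2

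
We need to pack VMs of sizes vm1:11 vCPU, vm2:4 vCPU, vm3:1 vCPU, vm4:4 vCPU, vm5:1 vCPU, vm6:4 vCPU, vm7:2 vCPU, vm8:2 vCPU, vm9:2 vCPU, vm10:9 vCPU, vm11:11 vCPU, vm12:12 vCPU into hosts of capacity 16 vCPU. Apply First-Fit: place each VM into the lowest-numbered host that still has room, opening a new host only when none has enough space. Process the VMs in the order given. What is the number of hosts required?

Put vm1 (11 vCPU) in host 1; 5 vCPU remain.
Put vm2 (4 vCPU) in host 1; 1 vCPU remain.
Put vm3 (1 vCPU) in host 1; 0 vCPU remain.
Put vm4 (4 vCPU) in host 2; 12 vCPU remain.
Put vm5 (1 vCPU) in host 2; 11 vCPU remain.
Put vm6 (4 vCPU) in host 2; 7 vCPU remain.
Put vm7 (2 vCPU) in host 2; 5 vCPU remain.
Put vm8 (2 vCPU) in host 2; 3 vCPU remain.
Put vm9 (2 vCPU) in host 2; 1 vCPU remain.
Put vm10 (9 vCPU) in host 3; 7 vCPU remain.
Put vm11 (11 vCPU) in host 4; 5 vCPU remain.
Put vm12 (12 vCPU) in host 5; 4 vCPU remain.
Final hosts: [11,4,1] [4,1,4,2,2,2] [9] [11] [12].

5 hosts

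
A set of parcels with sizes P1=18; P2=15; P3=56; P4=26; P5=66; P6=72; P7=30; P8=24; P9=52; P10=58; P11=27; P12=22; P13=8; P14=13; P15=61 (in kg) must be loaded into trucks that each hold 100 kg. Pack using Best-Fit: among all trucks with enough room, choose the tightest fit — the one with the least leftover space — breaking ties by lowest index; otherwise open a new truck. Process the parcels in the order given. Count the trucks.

6 trucks

truck 1: place P1 (18 kg), 82 kg left
truck 1: place P2 (15 kg), 67 kg left
truck 1: place P3 (56 kg), 11 kg left
truck 2: place P4 (26 kg), 74 kg left
truck 2: place P5 (66 kg), 8 kg left
truck 3: place P6 (72 kg), 28 kg left
truck 4: place P7 (30 kg), 70 kg left
truck 3: place P8 (24 kg), 4 kg left
truck 4: place P9 (52 kg), 18 kg left
truck 5: place P10 (58 kg), 42 kg left
truck 5: place P11 (27 kg), 15 kg left
truck 6: place P12 (22 kg), 78 kg left
truck 2: place P13 (8 kg), 0 kg left
truck 5: place P14 (13 kg), 2 kg left
truck 6: place P15 (61 kg), 17 kg left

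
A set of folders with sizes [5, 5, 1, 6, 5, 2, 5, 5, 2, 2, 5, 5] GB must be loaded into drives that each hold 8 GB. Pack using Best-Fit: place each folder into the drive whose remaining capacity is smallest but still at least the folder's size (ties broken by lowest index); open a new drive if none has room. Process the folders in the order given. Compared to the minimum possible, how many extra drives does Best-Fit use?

Best-Fit: [5,1,2] [5,2] [6,2] [5] [5] [5] [5] [5] → 8 drives.
8 folders exceed 4 GB (half the capacity), and no two of those can share a drive, so at least 8 drives are needed.
So 8 is already optimal.

0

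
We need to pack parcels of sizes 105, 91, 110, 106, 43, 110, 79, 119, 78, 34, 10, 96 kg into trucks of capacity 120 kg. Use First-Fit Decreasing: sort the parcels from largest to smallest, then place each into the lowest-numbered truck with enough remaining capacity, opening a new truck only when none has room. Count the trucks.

10 trucks

Sorted descending: 119, 110, 110, 106, 105, 96, 91, 79, 78, 43, 34, 10.
Put 119 kg in truck 1; 1 kg remain.
Put 110 kg in truck 2; 10 kg remain.
Put 110 kg in truck 3; 10 kg remain.
Put 106 kg in truck 4; 14 kg remain.
Put 105 kg in truck 5; 15 kg remain.
Put 96 kg in truck 6; 24 kg remain.
Put 91 kg in truck 7; 29 kg remain.
Put 79 kg in truck 8; 41 kg remain.
Put 78 kg in truck 9; 42 kg remain.
Put 43 kg in truck 10; 77 kg remain.
Put 34 kg in truck 8; 7 kg remain.
Put 10 kg in truck 2; 0 kg remain.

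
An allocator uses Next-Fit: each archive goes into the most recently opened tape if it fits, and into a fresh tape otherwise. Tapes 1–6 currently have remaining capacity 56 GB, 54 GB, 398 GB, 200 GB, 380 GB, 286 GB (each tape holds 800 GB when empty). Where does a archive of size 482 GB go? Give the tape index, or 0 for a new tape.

Next-Fit only looks at tape 6, which has 286 GB free.
482 GB does not fit, so a new tape is opened.

0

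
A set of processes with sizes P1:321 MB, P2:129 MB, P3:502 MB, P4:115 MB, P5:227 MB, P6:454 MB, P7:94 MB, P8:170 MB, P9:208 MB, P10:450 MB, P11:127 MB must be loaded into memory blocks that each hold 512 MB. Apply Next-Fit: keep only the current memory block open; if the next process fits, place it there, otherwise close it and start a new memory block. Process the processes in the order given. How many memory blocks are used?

7

Put P1 (321 MB) in memory block 1; 191 MB remain.
Put P2 (129 MB) in memory block 1; 62 MB remain.
Put P3 (502 MB) in memory block 2; 10 MB remain.
Put P4 (115 MB) in memory block 3; 397 MB remain.
Put P5 (227 MB) in memory block 3; 170 MB remain.
Put P6 (454 MB) in memory block 4; 58 MB remain.
Put P7 (94 MB) in memory block 5; 418 MB remain.
Put P8 (170 MB) in memory block 5; 248 MB remain.
Put P9 (208 MB) in memory block 5; 40 MB remain.
Put P10 (450 MB) in memory block 6; 62 MB remain.
Put P11 (127 MB) in memory block 7; 385 MB remain.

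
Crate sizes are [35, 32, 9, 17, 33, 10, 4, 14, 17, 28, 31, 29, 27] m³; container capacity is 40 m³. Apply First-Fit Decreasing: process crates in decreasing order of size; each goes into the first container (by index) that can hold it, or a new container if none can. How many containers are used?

9

Sorted descending: 35, 33, 32, 31, 29, 28, 27, 17, 17, 14, 10, 9, 4.
Put 35 m³ in container 1; 5 m³ remain.
Put 33 m³ in container 2; 7 m³ remain.
Put 32 m³ in container 3; 8 m³ remain.
Put 31 m³ in container 4; 9 m³ remain.
Put 29 m³ in container 5; 11 m³ remain.
Put 28 m³ in container 6; 12 m³ remain.
Put 27 m³ in container 7; 13 m³ remain.
Put 17 m³ in container 8; 23 m³ remain.
Put 17 m³ in container 8; 6 m³ remain.
Put 14 m³ in container 9; 26 m³ remain.
Put 10 m³ in container 5; 1 m³ remain.
Put 9 m³ in container 4; 0 m³ remain.
Put 4 m³ in container 1; 1 m³ remain.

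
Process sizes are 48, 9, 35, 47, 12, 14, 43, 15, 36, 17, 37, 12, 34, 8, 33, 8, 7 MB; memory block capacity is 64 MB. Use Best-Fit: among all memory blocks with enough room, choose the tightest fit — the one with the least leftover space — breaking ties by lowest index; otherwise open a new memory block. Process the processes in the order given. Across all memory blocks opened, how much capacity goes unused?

97

Put 48 MB in memory block 1; 16 MB remain.
Put 9 MB in memory block 1; 7 MB remain.
Put 35 MB in memory block 2; 29 MB remain.
Put 47 MB in memory block 3; 17 MB remain.
Put 12 MB in memory block 3; 5 MB remain.
Put 14 MB in memory block 2; 15 MB remain.
Put 43 MB in memory block 4; 21 MB remain.
Put 15 MB in memory block 2; 0 MB remain.
Put 36 MB in memory block 5; 28 MB remain.
Put 17 MB in memory block 4; 4 MB remain.
Put 37 MB in memory block 6; 27 MB remain.
Put 12 MB in memory block 6; 15 MB remain.
Put 34 MB in memory block 7; 30 MB remain.
Put 8 MB in memory block 6; 7 MB remain.
Put 33 MB in memory block 8; 31 MB remain.
Put 8 MB in memory block 5; 20 MB remain.
Put 7 MB in memory block 1; 0 MB remain.
8 memory blocks × 64 MB = 512 MB; used 415 MB; unused 97 MB.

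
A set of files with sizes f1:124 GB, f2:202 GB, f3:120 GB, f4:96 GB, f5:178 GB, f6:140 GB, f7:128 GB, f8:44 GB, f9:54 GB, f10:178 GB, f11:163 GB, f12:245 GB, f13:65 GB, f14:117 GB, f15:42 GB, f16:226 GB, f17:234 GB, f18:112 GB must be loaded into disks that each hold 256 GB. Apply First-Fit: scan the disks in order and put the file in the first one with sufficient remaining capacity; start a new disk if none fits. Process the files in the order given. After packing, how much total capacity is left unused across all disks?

f1 (124 GB) → disk 1 (remaining 132 GB)
f2 (202 GB) → disk 2 (remaining 54 GB)
f3 (120 GB) → disk 1 (remaining 12 GB)
f4 (96 GB) → disk 3 (remaining 160 GB)
f5 (178 GB) → disk 4 (remaining 78 GB)
f6 (140 GB) → disk 3 (remaining 20 GB)
f7 (128 GB) → disk 5 (remaining 128 GB)
f8 (44 GB) → disk 2 (remaining 10 GB)
f9 (54 GB) → disk 4 (remaining 24 GB)
f10 (178 GB) → disk 6 (remaining 78 GB)
f11 (163 GB) → disk 7 (remaining 93 GB)
f12 (245 GB) → disk 8 (remaining 11 GB)
f13 (65 GB) → disk 5 (remaining 63 GB)
f14 (117 GB) → disk 9 (remaining 139 GB)
f15 (42 GB) → disk 5 (remaining 21 GB)
f16 (226 GB) → disk 10 (remaining 30 GB)
f17 (234 GB) → disk 11 (remaining 22 GB)
f18 (112 GB) → disk 9 (remaining 27 GB)
11 disks × 256 GB = 2816 GB; used 2468 GB; unused 348 GB.

348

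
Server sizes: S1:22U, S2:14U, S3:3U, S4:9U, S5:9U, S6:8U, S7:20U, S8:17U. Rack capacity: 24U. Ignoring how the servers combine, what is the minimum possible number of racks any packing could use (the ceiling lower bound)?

Total size = 22 + 14 + 3 + 9 + 9 + 8 + 20 + 17 = 102U.
⌈102 / 24⌉ = 5.

5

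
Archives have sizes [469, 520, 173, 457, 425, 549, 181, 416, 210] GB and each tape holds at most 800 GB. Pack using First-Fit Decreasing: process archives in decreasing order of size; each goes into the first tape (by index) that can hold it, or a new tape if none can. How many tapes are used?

Sorted descending: 549, 520, 469, 457, 425, 416, 210, 181, 173.
Put 549 GB in tape 1; 251 GB remain.
Put 520 GB in tape 2; 280 GB remain.
Put 469 GB in tape 3; 331 GB remain.
Put 457 GB in tape 4; 343 GB remain.
Put 425 GB in tape 5; 375 GB remain.
Put 416 GB in tape 6; 384 GB remain.
Put 210 GB in tape 1; 41 GB remain.
Put 181 GB in tape 2; 99 GB remain.
Put 173 GB in tape 3; 158 GB remain.

6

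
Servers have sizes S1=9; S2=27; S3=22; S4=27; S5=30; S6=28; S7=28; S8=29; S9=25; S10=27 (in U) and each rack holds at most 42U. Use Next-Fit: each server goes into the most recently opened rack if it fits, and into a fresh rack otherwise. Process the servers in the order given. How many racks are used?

Put S1 (9U) in rack 1; 33U remain.
Put S2 (27U) in rack 1; 6U remain.
Put S3 (22U) in rack 2; 20U remain.
Put S4 (27U) in rack 3; 15U remain.
Put S5 (30U) in rack 4; 12U remain.
Put S6 (28U) in rack 5; 14U remain.
Put S7 (28U) in rack 6; 14U remain.
Put S8 (29U) in rack 7; 13U remain.
Put S9 (25U) in rack 8; 17U remain.
Put S10 (27U) in rack 9; 15U remain.

9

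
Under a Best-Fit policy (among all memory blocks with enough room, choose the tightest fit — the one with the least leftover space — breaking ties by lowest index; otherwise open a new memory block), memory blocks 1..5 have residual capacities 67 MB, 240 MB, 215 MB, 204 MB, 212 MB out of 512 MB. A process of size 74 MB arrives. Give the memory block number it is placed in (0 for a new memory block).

Memory blocks with room: memory block 2 (240 MB), memory block 3 (215 MB), memory block 4 (204 MB), memory block 5 (212 MB).
Tightest fit is memory block 4 with 204 MB free.

4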